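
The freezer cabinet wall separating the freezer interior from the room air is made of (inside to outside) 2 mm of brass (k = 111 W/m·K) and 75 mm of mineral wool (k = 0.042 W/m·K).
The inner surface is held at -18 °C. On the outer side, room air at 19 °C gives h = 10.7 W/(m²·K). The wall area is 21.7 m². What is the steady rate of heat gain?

Q ≈ 427 W

Treating each layer as a thermal resistance in series:
R_brass = L/(kA) = 0.002/(111×21.7) = 8.303×10^-7 K/W
R_mineral wool = L/(kA) = 0.075/(0.042×21.7) = 0.08229 K/W
R_outer film = 1/(h_o·A) = 1/(10.7×21.7) = 0.004307 K/W
R_total = 0.0866 K/W
Q = ΔT / R_total = 37 / 0.0866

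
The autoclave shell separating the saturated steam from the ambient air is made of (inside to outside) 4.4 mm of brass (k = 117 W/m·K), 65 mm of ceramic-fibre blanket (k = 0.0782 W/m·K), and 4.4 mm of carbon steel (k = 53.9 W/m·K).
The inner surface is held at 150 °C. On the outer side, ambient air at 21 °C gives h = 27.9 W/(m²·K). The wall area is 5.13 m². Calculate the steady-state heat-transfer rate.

Q ≈ 763 W

Series thermal resistances:
R_brass = L/(kA) = 0.0044/(117×5.13) = 7.331×10^-6 K/W
R_ceramic-fibre blanket = L/(kA) = 0.065/(0.0782×5.13) = 0.162 K/W
R_carbon steel = L/(kA) = 0.0044/(53.9×5.13) = 1.591×10^-5 K/W
R_outer film = 1/(h_o·A) = 1/(27.9×5.13) = 0.006987 K/W
R_total = 0.169 K/W
Q = ΔT / R_total = 129 / 0.169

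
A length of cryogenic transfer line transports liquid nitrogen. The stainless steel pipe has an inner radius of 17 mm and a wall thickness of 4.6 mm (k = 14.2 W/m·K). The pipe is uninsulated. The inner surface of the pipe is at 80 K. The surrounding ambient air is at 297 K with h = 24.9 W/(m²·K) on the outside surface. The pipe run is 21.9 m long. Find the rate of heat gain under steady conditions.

Q ≈ 15900 W

Per-layer cylindrical resistances, series-summed:
R_stainless steel pipe wall = ln(21.6/17)/(2π×14.2×21.9) = 1.226×10^-4 K/W
R_outer film = 1/(h_o·2πr_oL) = 1/(24.9×2π×0.0216×21.9) = 0.01351 K/W
R_total = 0.01363 K/W
Q = ΔT/R_total = 217/0.01363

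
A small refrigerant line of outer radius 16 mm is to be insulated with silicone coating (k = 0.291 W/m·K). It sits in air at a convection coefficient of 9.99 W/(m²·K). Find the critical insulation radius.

r_cr ≈ 29.1 mm

For a cylinder r_cr = k/h = 0.291/9.99
r_cr = 29.1 mm; since the bare radius (16 mm) is below r_cr, adding a thin layer of insulation will *increase* heat loss.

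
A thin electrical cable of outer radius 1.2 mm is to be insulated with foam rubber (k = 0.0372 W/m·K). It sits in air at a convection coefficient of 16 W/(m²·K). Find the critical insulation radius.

r_cr ≈ 2.32 mm

For a cylinder r_cr = k/h = 0.0372/16
r_cr = 2.32 mm; since the bare radius (1.2 mm) is below r_cr, adding a thin layer of insulation will *increase* heat loss.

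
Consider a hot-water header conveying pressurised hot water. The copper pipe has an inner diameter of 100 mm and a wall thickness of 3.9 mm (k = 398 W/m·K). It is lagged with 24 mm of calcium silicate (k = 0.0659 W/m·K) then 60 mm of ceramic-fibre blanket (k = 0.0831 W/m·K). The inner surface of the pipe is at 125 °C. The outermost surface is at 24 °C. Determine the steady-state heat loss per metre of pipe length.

q′ ≈ 50.9 W/m

Treating each annulus and film as a series resistance:
R_copper pipe wall = ln(53.9/50)/(2π×398×1) = 3.003×10^-5 K/W
R_calcium silicate = ln(77.9/53.9)/(2π×0.0659×1) = 0.8895 K/W
R_ceramic-fibre blanket = ln(137.9/77.9)/(2π×0.0831×1) = 1.094 K/W
R_total = 1.983 K/W
Q = ΔT/R_total = 101/1.983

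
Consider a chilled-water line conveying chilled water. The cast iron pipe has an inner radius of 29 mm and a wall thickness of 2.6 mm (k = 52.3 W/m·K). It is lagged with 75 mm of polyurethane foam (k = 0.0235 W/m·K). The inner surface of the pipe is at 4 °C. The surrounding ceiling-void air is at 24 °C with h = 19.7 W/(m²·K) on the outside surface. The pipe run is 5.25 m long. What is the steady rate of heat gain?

Cylindrical conduction, so R = ln(r₂/r₁)/(2πkL) per layer, in series:
R_cast iron pipe wall = ln(31.6/29)/(2π×52.3×5.25) = 4.977×10^-5 K/W
R_polyurethane foam = ln(106.6/31.6)/(2π×0.0235×5.25) = 1.569 K/W
R_outer film = 1/(h_o·2πr_oL) = 1/(19.7×2π×0.1066×5.25) = 0.01444 K/W
R_total = 1.583 K/W
Q = ΔT/R_total = 20/1.583

Q ≈ 12.6 W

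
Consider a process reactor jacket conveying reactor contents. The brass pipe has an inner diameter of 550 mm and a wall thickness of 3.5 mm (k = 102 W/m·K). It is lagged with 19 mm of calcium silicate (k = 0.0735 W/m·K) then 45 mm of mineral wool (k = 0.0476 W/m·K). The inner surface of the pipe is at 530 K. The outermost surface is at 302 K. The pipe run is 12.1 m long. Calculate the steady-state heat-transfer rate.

Q ≈ 4490 W

Cylindrical conduction, so R = ln(r₂/r₁)/(2πkL) per layer, in series:
R_brass pipe wall = ln(278.5/275)/(2π×102×12.1) = 1.631×10^-6 K/W
R_calcium silicate = ln(297.5/278.5)/(2π×0.0735×12.1) = 0.01181 K/W
R_mineral wool = ln(342.5/297.5)/(2π×0.0476×12.1) = 0.03892 K/W
R_total = 0.05074 K/W
Q = ΔT/R_total = 228/0.05074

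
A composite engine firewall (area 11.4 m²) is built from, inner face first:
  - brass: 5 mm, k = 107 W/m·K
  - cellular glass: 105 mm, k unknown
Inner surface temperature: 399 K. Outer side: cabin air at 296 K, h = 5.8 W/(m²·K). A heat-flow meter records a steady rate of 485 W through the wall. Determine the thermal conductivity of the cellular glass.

Thermal resistances in series:
R_brass = L/(kA) = 0.005/(107×11.4) = 4.099×10^-6 K/W
R_outer film = 1/(h_o·A) = 1/(5.8×11.4) = 0.01512 K/W
Sum of known resistances R_other = 0.01513 K/W
Total R = ΔT/Q = 103/485 = 0.2124 K/W
R_cellular glass = R_total − R_other = 0.1972 K/W
k = L/(R·A) = 0.105/(0.1972×11.4)

k ≈ 0.0467 W/(m·K)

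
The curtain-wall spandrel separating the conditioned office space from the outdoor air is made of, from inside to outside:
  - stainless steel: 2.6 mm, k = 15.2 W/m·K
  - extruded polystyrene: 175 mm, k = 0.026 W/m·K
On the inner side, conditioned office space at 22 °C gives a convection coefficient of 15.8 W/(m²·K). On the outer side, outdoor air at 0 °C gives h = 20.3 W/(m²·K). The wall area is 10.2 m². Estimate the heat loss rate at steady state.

Series thermal resistances:
R_inner film = 1/(h_i·A) = 1/(15.8×10.2) = 0.006205 K/W
R_stainless steel = L/(kA) = 0.0026/(15.2×10.2) = 1.677×10^-5 K/W
R_extruded polystyrene = L/(kA) = 0.175/(0.026×10.2) = 0.6599 K/W
R_outer film = 1/(h_o·A) = 1/(20.3×10.2) = 0.00483 K/W
R_total = 0.6709 K/W
Q = ΔT / R_total = 22 / 0.6709

Q ≈ 32.8 W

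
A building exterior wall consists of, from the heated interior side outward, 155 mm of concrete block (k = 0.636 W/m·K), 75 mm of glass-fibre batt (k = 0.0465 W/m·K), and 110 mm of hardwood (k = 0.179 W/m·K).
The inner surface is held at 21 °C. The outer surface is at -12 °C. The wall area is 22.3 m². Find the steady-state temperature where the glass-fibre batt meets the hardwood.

Model the wall as resistances in series:
R_concrete block = L/(kA) = 0.155/(0.636×22.3) = 0.01093 K/W
R_glass-fibre batt = L/(kA) = 0.075/(0.0465×22.3) = 0.07233 K/W
R_hardwood = L/(kA) = 0.11/(0.179×22.3) = 0.02756 K/W
R_total = 0.1108 K/W;  Q = ΔT/R_total = 33/0.1108 = 297.8 W
T_interface = T_inner − Q·ΣR(inner→interface) = 21 − 298×0.08326

T ≈ -3.79 °C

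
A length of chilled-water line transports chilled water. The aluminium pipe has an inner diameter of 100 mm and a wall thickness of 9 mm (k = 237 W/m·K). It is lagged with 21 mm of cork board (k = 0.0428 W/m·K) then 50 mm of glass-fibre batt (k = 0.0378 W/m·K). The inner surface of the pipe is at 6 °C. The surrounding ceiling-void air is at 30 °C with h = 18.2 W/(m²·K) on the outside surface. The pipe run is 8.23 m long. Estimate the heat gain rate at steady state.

For a radial system each layer contributes R = ln(r_out/r_in)/(2πkL); films add R = 1/(hA).
R_aluminium pipe wall = ln(59/50)/(2π×237×8.23) = 1.351×10^-5 K/W
R_cork board = ln(80/59)/(2π×0.0428×8.23) = 0.1376 K/W
R_glass-fibre batt = ln(130/80)/(2π×0.0378×8.23) = 0.2484 K/W
R_outer film = 1/(h_o·2πr_oL) = 1/(18.2×2π×0.13×8.23) = 0.008173 K/W
R_total = 0.3941 K/W
Q = ΔT/R_total = 24/0.3941

Q ≈ 60.9 W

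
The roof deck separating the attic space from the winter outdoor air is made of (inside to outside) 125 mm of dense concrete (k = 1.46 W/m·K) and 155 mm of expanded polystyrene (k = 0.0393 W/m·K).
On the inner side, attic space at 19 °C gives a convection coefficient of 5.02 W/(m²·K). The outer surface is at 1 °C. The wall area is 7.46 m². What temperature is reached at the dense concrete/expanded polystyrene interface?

T ≈ 17.8 °C

Thermal resistances in series:
R_inner film = 1/(h_i·A) = 1/(5.02×7.46) = 0.0267 K/W
R_dense concrete = L/(kA) = 0.125/(1.46×7.46) = 0.01148 K/W
R_expanded polystyrene = L/(kA) = 0.155/(0.0393×7.46) = 0.5287 K/W
R_total = 0.5669 K/W;  Q = ΔT/R_total = 18/0.5669 = 31.75 W
T_interface = T_inner − Q·ΣR(inner→interface) = 19 − 31.8×0.03818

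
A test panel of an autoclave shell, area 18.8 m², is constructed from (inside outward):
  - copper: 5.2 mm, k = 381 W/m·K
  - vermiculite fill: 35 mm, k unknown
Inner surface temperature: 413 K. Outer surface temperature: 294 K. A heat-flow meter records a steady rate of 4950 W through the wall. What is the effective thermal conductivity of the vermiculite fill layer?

k ≈ 0.0774 W/(m·K)

Treating each layer as a thermal resistance in series:
R_copper = L/(kA) = 0.0052/(381×18.8) = 7.26×10^-7 K/W
Sum of known resistances R_other = 7.26×10^-7 K/W
Total R = ΔT/Q = 119/4950 = 0.02404 K/W
R_vermiculite fill = R_total − R_other = 0.02404 K/W
k = L/(R·A) = 0.035/(0.02404×18.8)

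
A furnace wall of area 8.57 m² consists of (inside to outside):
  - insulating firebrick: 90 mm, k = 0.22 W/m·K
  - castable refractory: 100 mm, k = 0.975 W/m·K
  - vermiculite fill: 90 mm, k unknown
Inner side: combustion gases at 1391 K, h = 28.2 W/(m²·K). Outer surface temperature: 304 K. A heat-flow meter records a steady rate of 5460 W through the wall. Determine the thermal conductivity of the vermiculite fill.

k ≈ 0.0777 W/(m·K)

Thermal resistances in series:
R_inner film = 1/(h_i·A) = 1/(28.2×8.57) = 0.004138 K/W
R_insulating firebrick = L/(kA) = 0.09/(0.22×8.57) = 0.04774 K/W
R_castable refractory = L/(kA) = 0.1/(0.975×8.57) = 0.01197 K/W
Sum of known resistances R_other = 0.06384 K/W
Total R = ΔT/Q = 1087/5460 = 0.1991 K/W
R_vermiculite fill = R_total − R_other = 0.1352 K/W
k = L/(R·A) = 0.09/(0.1352×8.57)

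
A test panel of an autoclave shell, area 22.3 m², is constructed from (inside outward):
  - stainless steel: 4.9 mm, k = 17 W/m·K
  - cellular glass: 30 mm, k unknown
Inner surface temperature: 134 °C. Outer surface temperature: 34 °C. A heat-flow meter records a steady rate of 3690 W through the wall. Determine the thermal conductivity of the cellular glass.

Using the resistance-network approach (series):
R_stainless steel = L/(kA) = 0.0049/(17×22.3) = 1.293×10^-5 K/W
Sum of known resistances R_other = 1.293×10^-5 K/W
Total R = ΔT/Q = 100/3690 = 0.0271 K/W
R_cellular glass = R_total − R_other = 0.02709 K/W
k = L/(R·A) = 0.03/(0.02709×22.3)

k ≈ 0.0497 W/(m·K)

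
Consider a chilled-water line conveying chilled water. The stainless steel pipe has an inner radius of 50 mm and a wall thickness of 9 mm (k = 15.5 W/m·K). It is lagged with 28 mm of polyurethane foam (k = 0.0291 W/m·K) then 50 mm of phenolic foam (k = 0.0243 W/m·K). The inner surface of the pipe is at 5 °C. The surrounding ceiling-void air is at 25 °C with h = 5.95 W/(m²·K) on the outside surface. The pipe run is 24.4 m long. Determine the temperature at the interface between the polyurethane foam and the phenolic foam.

T ≈ 13 °C

Radial resistances (cylindrical: R_cond = ln(r_o/r_i)/(2πkL), R_conv = 1/(h·2πrL)):
R_stainless steel pipe wall = ln(59/50)/(2π×15.5×24.4) = 6.965×10^-5 K/W
R_polyurethane foam = ln(87/59)/(2π×0.0291×24.4) = 0.08705 K/W
R_phenolic foam = ln(137/87)/(2π×0.0243×24.4) = 0.1219 K/W
R_outer film = 1/(h_o·2πr_oL) = 1/(5.95×2π×0.137×24.4) = 0.008002 K/W
R_total = 0.217 K/W
Q = ΔT/R_total = 20/0.217
Q = 92.2 W
T_interface = T_inner + Q·ΣR(inner→interface) = 5 + 92.2×0.08712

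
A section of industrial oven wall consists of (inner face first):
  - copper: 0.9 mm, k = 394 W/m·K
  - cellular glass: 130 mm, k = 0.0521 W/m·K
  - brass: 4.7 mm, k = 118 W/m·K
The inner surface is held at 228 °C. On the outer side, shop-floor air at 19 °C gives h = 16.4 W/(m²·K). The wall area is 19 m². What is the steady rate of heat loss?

Q ≈ 1550 W

Series thermal resistances:
R_copper = L/(kA) = 0.0009/(394×19) = 1.202×10^-7 K/W
R_cellular glass = L/(kA) = 0.13/(0.0521×19) = 0.1313 K/W
R_brass = L/(kA) = 0.0047/(118×19) = 2.096×10^-6 K/W
R_outer film = 1/(h_o·A) = 1/(16.4×19) = 0.003209 K/W
R_total = 0.1345 K/W
Q = ΔT / R_total = 209 / 0.1345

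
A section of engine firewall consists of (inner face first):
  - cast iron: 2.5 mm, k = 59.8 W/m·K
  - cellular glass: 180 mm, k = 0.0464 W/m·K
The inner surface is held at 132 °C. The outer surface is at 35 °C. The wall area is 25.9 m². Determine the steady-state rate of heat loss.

Q ≈ 648 W

Model the wall as resistances in series:
R_cast iron = L/(kA) = 0.0025/(59.8×25.9) = 1.614×10^-6 K/W
R_cellular glass = L/(kA) = 0.18/(0.0464×25.9) = 0.1498 K/W
R_total = 0.1498 K/W
Q = ΔT / R_total = 97 / 0.1498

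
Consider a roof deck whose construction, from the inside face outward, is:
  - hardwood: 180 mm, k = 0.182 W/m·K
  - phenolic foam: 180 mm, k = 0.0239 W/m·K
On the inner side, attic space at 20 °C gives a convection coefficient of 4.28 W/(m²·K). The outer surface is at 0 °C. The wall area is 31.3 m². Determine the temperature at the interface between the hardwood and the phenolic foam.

T ≈ 17.2 °C

Series thermal resistances:
R_inner film = 1/(h_i·A) = 1/(4.28×31.3) = 0.007465 K/W
R_hardwood = L/(kA) = 0.18/(0.182×31.3) = 0.0316 K/W
R_phenolic foam = L/(kA) = 0.18/(0.0239×31.3) = 0.2406 K/W
R_total = 0.2797 K/W;  Q = ΔT/R_total = 20/0.2797 = 71.51 W
T_interface = T_inner − Q·ΣR(inner→interface) = 20 − 71.5×0.03906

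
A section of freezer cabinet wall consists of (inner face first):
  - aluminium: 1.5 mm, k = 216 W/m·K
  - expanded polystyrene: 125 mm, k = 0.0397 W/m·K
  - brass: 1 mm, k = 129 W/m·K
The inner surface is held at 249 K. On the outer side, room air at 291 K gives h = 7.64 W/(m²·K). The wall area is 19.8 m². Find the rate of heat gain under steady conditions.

Q ≈ 254 W

Thermal resistances in series:
R_aluminium = L/(kA) = 0.0015/(216×19.8) = 3.507×10^-7 K/W
R_expanded polystyrene = L/(kA) = 0.125/(0.0397×19.8) = 0.159 K/W
R_brass = L/(kA) = 0.001/(129×19.8) = 3.915×10^-7 K/W
R_outer film = 1/(h_o·A) = 1/(7.64×19.8) = 0.006611 K/W
R_total = 0.1656 K/W
Q = ΔT / R_total = 42 / 0.1656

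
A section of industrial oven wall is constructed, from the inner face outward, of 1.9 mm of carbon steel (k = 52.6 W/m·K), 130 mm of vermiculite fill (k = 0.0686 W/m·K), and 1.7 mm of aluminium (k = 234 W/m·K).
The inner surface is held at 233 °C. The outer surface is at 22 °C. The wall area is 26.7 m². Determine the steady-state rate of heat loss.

Treating each layer as a thermal resistance in series:
R_carbon steel = L/(kA) = 0.0019/(52.6×26.7) = 1.353×10^-6 K/W
R_vermiculite fill = L/(kA) = 0.13/(0.0686×26.7) = 0.07098 K/W
R_aluminium = L/(kA) = 0.0017/(234×26.7) = 2.721×10^-7 K/W
R_total = 0.07098 K/W
Q = ΔT / R_total = 211 / 0.07098

Q ≈ 2970 W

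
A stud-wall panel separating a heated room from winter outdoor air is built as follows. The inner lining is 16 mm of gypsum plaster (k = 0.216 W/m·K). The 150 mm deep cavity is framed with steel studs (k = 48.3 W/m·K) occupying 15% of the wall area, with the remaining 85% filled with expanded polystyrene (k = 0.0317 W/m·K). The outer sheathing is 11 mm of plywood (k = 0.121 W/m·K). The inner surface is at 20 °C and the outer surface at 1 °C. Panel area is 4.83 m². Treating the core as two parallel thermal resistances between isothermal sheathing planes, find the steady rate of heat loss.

Q ≈ 494 W

Sheathing layers in series; stud and cavity paths in parallel between them.
R_inner = 0.016/(0.216×4.83) = 0.01534 K/W
R_stud  = 0.15/(48.3×0.15×4.83) = 0.004287 K/W
R_cav   = 0.15/(0.0317×0.85×4.83) = 1.153 K/W
1/R_core = 1/R_stud + 1/R_cav → R_core = 0.004271 K/W
R_outer = 0.011/(0.121×4.83) = 0.01882 K/W
R_total = 0.03843 K/W
Q = ΔT/R_total = 19/0.03843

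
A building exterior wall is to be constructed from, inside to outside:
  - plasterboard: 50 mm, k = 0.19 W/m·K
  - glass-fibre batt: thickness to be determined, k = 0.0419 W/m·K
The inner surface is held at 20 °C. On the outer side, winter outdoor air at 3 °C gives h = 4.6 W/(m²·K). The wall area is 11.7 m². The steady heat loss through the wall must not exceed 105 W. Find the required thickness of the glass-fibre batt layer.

Treating each layer as a thermal resistance in series:
R_plasterboard = L/(kA) = 0.05/(0.19×11.7) = 0.02249 K/W
R_outer film = 1/(h_o·A) = 1/(4.6×11.7) = 0.01858 K/W
Sum of the known resistances R_other = 0.04107 K/W
Required total resistance R_tot = ΔT/Q_allow = 17/105 = 0.1619 K/W
R_glass-fibre batt = R_tot − R_other = 0.1208 K/W
L = R·k·A = 0.1208×0.0419×11.7

L ≈ 59.2 mm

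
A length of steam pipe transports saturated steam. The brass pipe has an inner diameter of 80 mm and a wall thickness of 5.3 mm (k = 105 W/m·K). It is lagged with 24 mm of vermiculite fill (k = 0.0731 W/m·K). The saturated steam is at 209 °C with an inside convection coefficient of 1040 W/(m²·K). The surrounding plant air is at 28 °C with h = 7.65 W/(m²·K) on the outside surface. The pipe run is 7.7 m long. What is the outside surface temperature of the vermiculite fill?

Cylindrical conduction, so R = ln(r₂/r₁)/(2πkL) per layer, in series:
R_inner film = 1/(h_i·2πr₁L) = 1/(1040×2π×0.04×7.7) = 4.969×10^-4 K/W
R_brass pipe wall = ln(45.3/40)/(2π×105×7.7) = 2.449×10^-5 K/W
R_vermiculite fill = ln(69.3/45.3)/(2π×0.0731×7.7) = 0.1202 K/W
R_outer film = 1/(h_o·2πr_oL) = 1/(7.65×2π×0.0693×7.7) = 0.03899 K/W
R_total = 0.1597 K/W
Q = ΔT/R_total = 181/0.1597
Q = 1130 W
T_interface = T_inner − Q·ΣR(inner→interface) = 209 − 1130×0.1207

T ≈ 72.2 °C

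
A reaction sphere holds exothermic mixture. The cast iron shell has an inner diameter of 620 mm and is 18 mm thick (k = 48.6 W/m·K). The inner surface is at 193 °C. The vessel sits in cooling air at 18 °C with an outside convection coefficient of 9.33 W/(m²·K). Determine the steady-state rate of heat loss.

Q ≈ 2200 W

Radial (spherical) resistances in series:
R_cast iron shell = (1/0.31 − 1/0.328)/(4π×48.6) = 2.899×10^-4 K/W
R_outer film = 1/(h·4πr_o²) = 1/(9.33×4π×0.328²) = 0.07928 K/W
R_total = 0.07957 K/W
Q = ΔT/R_total = 175/0.07957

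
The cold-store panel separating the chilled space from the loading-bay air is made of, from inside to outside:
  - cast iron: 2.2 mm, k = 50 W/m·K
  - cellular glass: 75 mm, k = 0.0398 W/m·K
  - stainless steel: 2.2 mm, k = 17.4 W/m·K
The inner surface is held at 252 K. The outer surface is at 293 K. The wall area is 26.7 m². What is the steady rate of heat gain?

Q ≈ 581 W

Series thermal resistances:
R_cast iron = L/(kA) = 0.0022/(50×26.7) = 1.648×10^-6 K/W
R_cellular glass = L/(kA) = 0.075/(0.0398×26.7) = 0.07058 K/W
R_stainless steel = L/(kA) = 0.0022/(17.4×26.7) = 4.735×10^-6 K/W
R_total = 0.07058 K/W
Q = ΔT / R_total = 41 / 0.07058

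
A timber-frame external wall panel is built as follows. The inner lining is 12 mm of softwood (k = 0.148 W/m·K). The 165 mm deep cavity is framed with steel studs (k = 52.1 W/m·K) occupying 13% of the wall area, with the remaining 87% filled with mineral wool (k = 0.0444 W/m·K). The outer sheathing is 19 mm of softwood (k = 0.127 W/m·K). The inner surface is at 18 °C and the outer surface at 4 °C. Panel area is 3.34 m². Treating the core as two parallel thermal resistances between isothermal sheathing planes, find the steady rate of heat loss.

Sheathing layers in series; stud and cavity paths in parallel between them.
R_inner = 0.012/(0.148×3.34) = 0.02428 K/W
R_stud  = 0.165/(52.1×0.13×3.34) = 0.007294 K/W
R_cav   = 0.165/(0.0444×0.87×3.34) = 1.279 K/W
1/R_core = 1/R_stud + 1/R_cav → R_core = 0.007252 K/W
R_outer = 0.019/(0.127×3.34) = 0.04479 K/W
R_total = 0.07632 K/W
Q = ΔT/R_total = 14/0.07632

Q ≈ 183 W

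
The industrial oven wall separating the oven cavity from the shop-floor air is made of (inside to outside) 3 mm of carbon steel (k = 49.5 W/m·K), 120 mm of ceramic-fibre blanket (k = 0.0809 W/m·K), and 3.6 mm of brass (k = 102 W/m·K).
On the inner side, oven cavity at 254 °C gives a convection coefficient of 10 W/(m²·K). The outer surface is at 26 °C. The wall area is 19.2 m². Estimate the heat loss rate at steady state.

Q ≈ 2760 W

Model the wall as resistances in series:
R_inner film = 1/(h_i·A) = 1/(10×19.2) = 0.005208 K/W
R_carbon steel = L/(kA) = 0.003/(49.5×19.2) = 3.157×10^-6 K/W
R_ceramic-fibre blanket = L/(kA) = 0.12/(0.0809×19.2) = 0.07726 K/W
R_brass = L/(kA) = 0.0036/(102×19.2) = 1.838×10^-6 K/W
R_total = 0.08247 K/W
Q = ΔT / R_total = 228 / 0.08247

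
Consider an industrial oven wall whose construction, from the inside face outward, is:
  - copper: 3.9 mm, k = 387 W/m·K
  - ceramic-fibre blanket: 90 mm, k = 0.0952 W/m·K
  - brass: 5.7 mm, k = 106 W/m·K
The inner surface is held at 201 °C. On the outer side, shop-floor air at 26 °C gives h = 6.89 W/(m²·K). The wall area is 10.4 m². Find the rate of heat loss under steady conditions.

Thermal resistances in series:
R_copper = L/(kA) = 0.0039/(387×10.4) = 9.69×10^-7 K/W
R_ceramic-fibre blanket = L/(kA) = 0.09/(0.0952×10.4) = 0.0909 K/W
R_brass = L/(kA) = 0.0057/(106×10.4) = 5.171×10^-6 K/W
R_outer film = 1/(h_o·A) = 1/(6.89×10.4) = 0.01396 K/W
R_total = 0.1049 K/W
Q = ΔT / R_total = 175 / 0.1049

Q ≈ 1670 W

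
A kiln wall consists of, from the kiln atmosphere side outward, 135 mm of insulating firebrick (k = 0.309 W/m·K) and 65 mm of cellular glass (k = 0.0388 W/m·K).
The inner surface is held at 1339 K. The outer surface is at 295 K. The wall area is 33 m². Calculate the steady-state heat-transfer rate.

Thermal resistances in series:
R_insulating firebrick = L/(kA) = 0.135/(0.309×33) = 0.01324 K/W
R_cellular glass = L/(kA) = 0.065/(0.0388×33) = 0.05077 K/W
R_total = 0.064 K/W
Q = ΔT / R_total = 1044 / 0.064

Q ≈ 16300 W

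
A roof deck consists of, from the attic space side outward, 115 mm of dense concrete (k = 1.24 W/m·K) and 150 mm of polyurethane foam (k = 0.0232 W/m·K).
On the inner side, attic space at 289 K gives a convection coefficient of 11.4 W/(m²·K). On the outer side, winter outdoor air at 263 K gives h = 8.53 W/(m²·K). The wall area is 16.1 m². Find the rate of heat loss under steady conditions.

Thermal resistances in series:
R_inner film = 1/(h_i·A) = 1/(11.4×16.1) = 0.005448 K/W
R_dense concrete = L/(kA) = 0.115/(1.24×16.1) = 0.00576 K/W
R_polyurethane foam = L/(kA) = 0.15/(0.0232×16.1) = 0.4016 K/W
R_outer film = 1/(h_o·A) = 1/(8.53×16.1) = 0.007282 K/W
R_total = 0.4201 K/W
Q = ΔT / R_total = 26 / 0.4201

Q ≈ 61.9 W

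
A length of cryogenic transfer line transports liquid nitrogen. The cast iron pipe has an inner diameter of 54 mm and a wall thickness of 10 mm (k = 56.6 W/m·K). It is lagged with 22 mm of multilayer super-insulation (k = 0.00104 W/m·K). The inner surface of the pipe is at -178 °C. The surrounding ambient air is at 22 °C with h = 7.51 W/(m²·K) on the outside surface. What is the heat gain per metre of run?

Per-layer cylindrical resistances, series-summed:
R_cast iron pipe wall = ln(37/27)/(2π×56.6×1) = 8.86×10^-4 K/W
R_multilayer super-insulation = ln(59/37)/(2π×0.00104×1) = 71.41 K/W
R_outer film = 1/(h_o·2πr_oL) = 1/(7.51×2π×0.059×1) = 0.3592 K/W
R_total = 71.77 K/W
Q = ΔT/R_total = 200/71.77

q′ ≈ 2.79 W/m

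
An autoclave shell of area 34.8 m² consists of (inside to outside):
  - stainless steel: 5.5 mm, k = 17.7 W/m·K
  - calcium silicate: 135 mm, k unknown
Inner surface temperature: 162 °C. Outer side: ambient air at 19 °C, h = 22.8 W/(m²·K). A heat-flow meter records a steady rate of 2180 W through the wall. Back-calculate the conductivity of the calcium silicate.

Using the resistance-network approach (series):
R_stainless steel = L/(kA) = 0.0055/(17.7×34.8) = 8.929×10^-6 K/W
R_outer film = 1/(h_o·A) = 1/(22.8×34.8) = 0.00126 K/W
Sum of known resistances R_other = 0.001269 K/W
Total R = ΔT/Q = 143/2180 = 0.0656 K/W
R_calcium silicate = R_total − R_other = 0.06433 K/W
k = L/(R·A) = 0.135/(0.06433×34.8)

k ≈ 0.0603 W/(m·K)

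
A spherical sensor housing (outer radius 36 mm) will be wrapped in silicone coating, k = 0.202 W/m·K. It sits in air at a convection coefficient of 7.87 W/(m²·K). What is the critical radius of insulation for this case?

For a sphere r_cr = 2k/h = 2×0.202/7.87
r_cr = 51.3 mm; since the bare radius (36 mm) is below r_cr, adding a thin layer of insulation will *increase* heat loss.

r_cr ≈ 51.3 mm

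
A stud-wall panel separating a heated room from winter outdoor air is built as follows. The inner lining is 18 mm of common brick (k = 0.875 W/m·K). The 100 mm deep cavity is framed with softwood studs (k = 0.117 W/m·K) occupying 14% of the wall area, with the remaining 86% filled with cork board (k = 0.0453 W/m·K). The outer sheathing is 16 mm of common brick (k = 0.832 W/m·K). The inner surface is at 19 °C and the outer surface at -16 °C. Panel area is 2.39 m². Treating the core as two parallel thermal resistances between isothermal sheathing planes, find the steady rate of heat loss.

Sheathing layers in series; stud and cavity paths in parallel between them.
R_inner = 0.018/(0.875×2.39) = 0.008607 K/W
R_stud  = 0.1/(0.117×0.14×2.39) = 2.554 K/W
R_cav   = 0.1/(0.0453×0.86×2.39) = 1.074 K/W
1/R_core = 1/R_stud + 1/R_cav → R_core = 0.7561 K/W
R_outer = 0.016/(0.832×2.39) = 0.008046 K/W
R_total = 0.7728 K/W
Q = ΔT/R_total = 35/0.7728

Q ≈ 45.3 W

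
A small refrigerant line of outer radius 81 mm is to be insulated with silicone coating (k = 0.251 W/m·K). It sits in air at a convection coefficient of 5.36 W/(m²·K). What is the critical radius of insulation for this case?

For a cylinder r_cr = k/h = 0.251/5.36
r_cr = 46.8 mm; since the bare radius (81 mm) is above r_cr, any added insulation will reduce heat loss.

r_cr ≈ 46.8 mm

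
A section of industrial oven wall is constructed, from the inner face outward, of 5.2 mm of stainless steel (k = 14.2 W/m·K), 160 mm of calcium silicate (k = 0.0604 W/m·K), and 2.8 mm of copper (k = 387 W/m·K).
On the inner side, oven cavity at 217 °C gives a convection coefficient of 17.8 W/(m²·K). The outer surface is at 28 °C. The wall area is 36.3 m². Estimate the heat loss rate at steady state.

Thermal resistances in series:
R_inner film = 1/(h_i·A) = 1/(17.8×36.3) = 0.001548 K/W
R_stainless steel = L/(kA) = 0.0052/(14.2×36.3) = 1.009×10^-5 K/W
R_calcium silicate = L/(kA) = 0.16/(0.0604×36.3) = 0.07298 K/W
R_copper = L/(kA) = 0.0028/(387×36.3) = 1.993×10^-7 K/W
R_total = 0.07453 K/W
Q = ΔT / R_total = 189 / 0.07453

Q ≈ 2540 W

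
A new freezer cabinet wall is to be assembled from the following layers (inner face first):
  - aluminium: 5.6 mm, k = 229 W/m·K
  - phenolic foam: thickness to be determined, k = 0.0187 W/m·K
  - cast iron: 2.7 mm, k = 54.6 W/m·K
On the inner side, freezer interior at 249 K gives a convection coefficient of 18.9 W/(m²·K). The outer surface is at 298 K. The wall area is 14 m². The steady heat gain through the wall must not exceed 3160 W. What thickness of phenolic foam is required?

Series thermal resistances:
R_inner film = 1/(h_i·A) = 1/(18.9×14) = 0.003779 K/W
R_aluminium = L/(kA) = 0.0056/(229×14) = 1.747×10^-6 K/W
R_cast iron = L/(kA) = 0.0027/(54.6×14) = 3.532×10^-6 K/W
Sum of the known resistances R_other = 0.003785 K/W
Required total resistance R_tot = ΔT/Q_allow = 49/3160 = 0.01551 K/W
R_phenolic foam = R_tot − R_other = 0.01172 K/W
L = R·k·A = 0.01172×0.0187×14

L ≈ 3.07 mm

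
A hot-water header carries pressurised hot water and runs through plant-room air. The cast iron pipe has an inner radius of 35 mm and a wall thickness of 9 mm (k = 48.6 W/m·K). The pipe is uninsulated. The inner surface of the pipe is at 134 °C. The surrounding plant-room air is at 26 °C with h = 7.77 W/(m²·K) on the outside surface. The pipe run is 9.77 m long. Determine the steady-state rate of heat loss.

Q ≈ 2260 W

Radial resistances (cylindrical: R_cond = ln(r_o/r_i)/(2πkL), R_conv = 1/(h·2πrL)):
R_cast iron pipe wall = ln(44/35)/(2π×48.6×9.77) = 7.671×10^-5 K/W
R_outer film = 1/(h_o·2πr_oL) = 1/(7.77×2π×0.044×9.77) = 0.04765 K/W
R_total = 0.04773 K/W
Q = ΔT/R_total = 108/0.04773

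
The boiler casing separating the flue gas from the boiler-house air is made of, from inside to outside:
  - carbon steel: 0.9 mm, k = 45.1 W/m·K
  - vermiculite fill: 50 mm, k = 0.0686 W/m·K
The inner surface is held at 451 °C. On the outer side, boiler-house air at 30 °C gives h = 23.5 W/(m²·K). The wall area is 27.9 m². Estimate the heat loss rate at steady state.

Q ≈ 15200 W

Thermal resistances in series:
R_carbon steel = L/(kA) = 0.0009/(45.1×27.9) = 7.153×10^-7 K/W
R_vermiculite fill = L/(kA) = 0.05/(0.0686×27.9) = 0.02612 K/W
R_outer film = 1/(h_o·A) = 1/(23.5×27.9) = 0.001525 K/W
R_total = 0.02765 K/W
Q = ΔT / R_total = 421 / 0.02765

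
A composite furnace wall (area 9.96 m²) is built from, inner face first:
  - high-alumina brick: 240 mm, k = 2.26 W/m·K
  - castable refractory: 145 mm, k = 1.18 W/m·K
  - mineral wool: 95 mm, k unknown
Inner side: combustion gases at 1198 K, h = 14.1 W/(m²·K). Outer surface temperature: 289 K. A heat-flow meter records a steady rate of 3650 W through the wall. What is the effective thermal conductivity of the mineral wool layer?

k ≈ 0.0436 W/(m·K)

Thermal resistances in series:
R_inner film = 1/(h_i·A) = 1/(14.1×9.96) = 0.007121 K/W
R_high-alumina brick = L/(kA) = 0.24/(2.26×9.96) = 0.01066 K/W
R_castable refractory = L/(kA) = 0.145/(1.18×9.96) = 0.01234 K/W
Sum of known resistances R_other = 0.03012 K/W
Total R = ΔT/Q = 909/3650 = 0.249 K/W
R_mineral wool = R_total − R_other = 0.2189 K/W
k = L/(R·A) = 0.095/(0.2189×9.96)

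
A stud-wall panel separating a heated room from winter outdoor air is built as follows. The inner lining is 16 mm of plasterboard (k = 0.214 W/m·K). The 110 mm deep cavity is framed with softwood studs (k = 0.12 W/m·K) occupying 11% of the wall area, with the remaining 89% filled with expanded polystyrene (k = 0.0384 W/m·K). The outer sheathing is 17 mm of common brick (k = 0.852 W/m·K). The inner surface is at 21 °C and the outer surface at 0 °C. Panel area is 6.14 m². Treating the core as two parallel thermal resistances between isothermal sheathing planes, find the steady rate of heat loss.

Sheathing layers in series; stud and cavity paths in parallel between them.
R_inner = 0.016/(0.214×6.14) = 0.01218 K/W
R_stud  = 0.11/(0.12×0.11×6.14) = 1.357 K/W
R_cav   = 0.11/(0.0384×0.89×6.14) = 0.5242 K/W
1/R_core = 1/R_stud + 1/R_cav → R_core = 0.3782 K/W
R_outer = 0.017/(0.852×6.14) = 0.00325 K/W
R_total = 0.3936 K/W
Q = ΔT/R_total = 21/0.3936

Q ≈ 53.4 W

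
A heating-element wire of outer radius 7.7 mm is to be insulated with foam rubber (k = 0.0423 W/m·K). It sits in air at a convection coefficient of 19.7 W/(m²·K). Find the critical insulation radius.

r_cr ≈ 2.15 mm

For a cylinder r_cr = k/h = 0.0423/19.7
r_cr = 2.15 mm; since the bare radius (7.7 mm) is above r_cr, any added insulation will reduce heat loss.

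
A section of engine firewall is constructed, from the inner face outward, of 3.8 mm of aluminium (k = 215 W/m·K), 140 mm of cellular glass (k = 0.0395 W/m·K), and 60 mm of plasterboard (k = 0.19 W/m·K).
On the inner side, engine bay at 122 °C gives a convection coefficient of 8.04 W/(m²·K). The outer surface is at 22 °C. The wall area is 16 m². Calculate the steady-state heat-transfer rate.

Q ≈ 402 W

Using the resistance-network approach (series):
R_inner film = 1/(h_i·A) = 1/(8.04×16) = 0.007774 K/W
R_aluminium = L/(kA) = 0.0038/(215×16) = 1.105×10^-6 K/W
R_cellular glass = L/(kA) = 0.14/(0.0395×16) = 0.2215 K/W
R_plasterboard = L/(kA) = 0.06/(0.19×16) = 0.01974 K/W
R_total = 0.249 K/W
Q = ΔT / R_total = 100 / 0.249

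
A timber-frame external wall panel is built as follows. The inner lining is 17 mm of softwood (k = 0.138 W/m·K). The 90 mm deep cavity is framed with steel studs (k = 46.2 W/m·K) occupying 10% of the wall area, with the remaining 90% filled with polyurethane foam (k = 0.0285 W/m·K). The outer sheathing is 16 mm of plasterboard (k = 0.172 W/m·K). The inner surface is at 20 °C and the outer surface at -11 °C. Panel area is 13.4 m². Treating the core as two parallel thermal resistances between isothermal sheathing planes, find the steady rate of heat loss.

Sheathing layers in series; stud and cavity paths in parallel between them.
R_inner = 0.017/(0.138×13.4) = 0.009193 K/W
R_stud  = 0.09/(46.2×0.1×13.4) = 0.001454 K/W
R_cav   = 0.09/(0.0285×0.9×13.4) = 0.2618 K/W
1/R_core = 1/R_stud + 1/R_cav → R_core = 0.001446 K/W
R_outer = 0.016/(0.172×13.4) = 0.006942 K/W
R_total = 0.01758 K/W
Q = ΔT/R_total = 31/0.01758

Q ≈ 1760 W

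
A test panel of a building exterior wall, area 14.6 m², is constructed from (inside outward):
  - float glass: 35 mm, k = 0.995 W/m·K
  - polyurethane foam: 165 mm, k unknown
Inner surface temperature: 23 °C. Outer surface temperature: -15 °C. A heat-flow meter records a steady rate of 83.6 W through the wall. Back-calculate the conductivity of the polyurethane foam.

Treating each layer as a thermal resistance in series:
R_float glass = L/(kA) = 0.035/(0.995×14.6) = 0.002409 K/W
Sum of known resistances R_other = 0.002409 K/W
Total R = ΔT/Q = 38/83.6 = 0.4545 K/W
R_polyurethane foam = R_total − R_other = 0.4521 K/W
k = L/(R·A) = 0.165/(0.4521×14.6)

k ≈ 0.025 W/(m·K)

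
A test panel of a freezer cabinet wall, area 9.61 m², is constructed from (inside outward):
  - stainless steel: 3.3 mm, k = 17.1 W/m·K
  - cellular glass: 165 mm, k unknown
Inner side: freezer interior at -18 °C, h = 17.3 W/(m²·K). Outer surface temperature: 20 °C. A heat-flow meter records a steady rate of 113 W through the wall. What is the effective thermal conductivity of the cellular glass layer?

k ≈ 0.052 W/(m·K)

Using the resistance-network approach (series):
R_inner film = 1/(h_i·A) = 1/(17.3×9.61) = 0.006015 K/W
R_stainless steel = L/(kA) = 0.0033/(17.1×9.61) = 2.008×10^-5 K/W
Sum of known resistances R_other = 0.006035 K/W
Total R = ΔT/Q = 38/113 = 0.3363 K/W
R_cellular glass = R_total − R_other = 0.3302 K/W
k = L/(R·A) = 0.165/(0.3302×9.61)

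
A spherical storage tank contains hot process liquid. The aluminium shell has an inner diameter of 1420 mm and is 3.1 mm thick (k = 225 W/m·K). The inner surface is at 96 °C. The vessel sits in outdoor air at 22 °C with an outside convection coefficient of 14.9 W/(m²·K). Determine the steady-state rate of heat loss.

Radial (spherical) resistances in series:
R_aluminium shell = (1/0.71 − 1/0.7131)/(4π×225) = 2.166×10^-6 K/W
R_outer film = 1/(h·4πr_o²) = 1/(14.9×4π×0.7131²) = 0.0105 K/W
R_total = 0.0105 K/W
Q = ΔT/R_total = 74/0.0105

Q ≈ 7040 W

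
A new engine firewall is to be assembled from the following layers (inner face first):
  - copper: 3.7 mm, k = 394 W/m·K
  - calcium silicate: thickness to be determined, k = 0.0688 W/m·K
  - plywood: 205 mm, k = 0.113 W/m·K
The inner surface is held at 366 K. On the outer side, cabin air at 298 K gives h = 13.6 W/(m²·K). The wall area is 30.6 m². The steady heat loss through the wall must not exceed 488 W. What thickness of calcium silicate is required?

L ≈ 163 mm

Series thermal resistances:
R_copper = L/(kA) = 0.0037/(394×30.6) = 3.069×10^-7 K/W
R_plywood = L/(kA) = 0.205/(0.113×30.6) = 0.05929 K/W
R_outer film = 1/(h_o·A) = 1/(13.6×30.6) = 0.002403 K/W
Sum of the known resistances R_other = 0.06169 K/W
Required total resistance R_tot = ΔT/Q_allow = 68/488 = 0.1393 K/W
R_calcium silicate = R_tot − R_other = 0.07765 K/W
L = R·k·A = 0.07765×0.0688×30.6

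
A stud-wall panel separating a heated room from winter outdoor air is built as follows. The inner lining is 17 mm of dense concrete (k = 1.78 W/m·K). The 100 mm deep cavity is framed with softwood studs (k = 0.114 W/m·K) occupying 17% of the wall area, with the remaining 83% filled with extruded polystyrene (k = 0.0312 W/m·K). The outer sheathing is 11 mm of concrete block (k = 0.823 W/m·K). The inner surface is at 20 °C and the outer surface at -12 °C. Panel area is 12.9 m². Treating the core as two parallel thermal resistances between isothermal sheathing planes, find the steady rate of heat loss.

Sheathing layers in series; stud and cavity paths in parallel between them.
R_inner = 0.017/(1.78×12.9) = 7.404×10^-4 K/W
R_stud  = 0.1/(0.114×0.17×12.9) = 0.4 K/W
R_cav   = 0.1/(0.0312×0.83×12.9) = 0.2993 K/W
1/R_core = 1/R_stud + 1/R_cav → R_core = 0.1712 K/W
R_outer = 0.011/(0.823×12.9) = 0.001036 K/W
R_total = 0.173 K/W
Q = ΔT/R_total = 32/0.173

Q ≈ 185 W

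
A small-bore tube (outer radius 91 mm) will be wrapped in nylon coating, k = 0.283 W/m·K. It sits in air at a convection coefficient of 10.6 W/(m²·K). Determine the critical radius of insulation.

r_cr ≈ 26.7 mm

For a cylinder r_cr = k/h = 0.283/10.6
r_cr = 26.7 mm; since the bare radius (91 mm) is above r_cr, any added insulation will reduce heat loss.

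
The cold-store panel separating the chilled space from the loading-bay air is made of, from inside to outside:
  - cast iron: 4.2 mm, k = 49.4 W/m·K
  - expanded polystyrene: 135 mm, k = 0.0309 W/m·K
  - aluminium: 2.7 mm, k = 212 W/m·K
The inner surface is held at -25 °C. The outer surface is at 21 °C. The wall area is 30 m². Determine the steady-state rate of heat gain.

Thermal resistances in series:
R_cast iron = L/(kA) = 0.0042/(49.4×30) = 2.834×10^-6 K/W
R_expanded polystyrene = L/(kA) = 0.135/(0.0309×30) = 0.1456 K/W
R_aluminium = L/(kA) = 0.0027/(212×30) = 4.245×10^-7 K/W
R_total = 0.1456 K/W
Q = ΔT / R_total = 46 / 0.1456

Q ≈ 316 W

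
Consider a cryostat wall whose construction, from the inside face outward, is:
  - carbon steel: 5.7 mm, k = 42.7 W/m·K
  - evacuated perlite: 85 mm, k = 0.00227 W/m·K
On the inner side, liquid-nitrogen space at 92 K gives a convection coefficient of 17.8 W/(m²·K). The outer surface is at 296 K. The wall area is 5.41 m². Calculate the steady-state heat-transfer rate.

Q ≈ 29.4 W

Using the resistance-network approach (series):
R_inner film = 1/(h_i·A) = 1/(17.8×5.41) = 0.01038 K/W
R_carbon steel = L/(kA) = 0.0057/(42.7×5.41) = 2.467×10^-5 K/W
R_evacuated perlite = L/(kA) = 0.085/(0.00227×5.41) = 6.921 K/W
R_total = 6.932 K/W
Q = ΔT / R_total = 204 / 6.932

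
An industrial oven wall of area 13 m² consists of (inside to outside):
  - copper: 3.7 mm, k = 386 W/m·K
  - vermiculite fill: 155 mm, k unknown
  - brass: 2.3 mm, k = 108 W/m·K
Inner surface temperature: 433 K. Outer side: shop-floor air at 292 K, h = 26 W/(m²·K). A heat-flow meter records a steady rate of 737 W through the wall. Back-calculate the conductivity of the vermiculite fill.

Treating each layer as a thermal resistance in series:
R_copper = L/(kA) = 0.0037/(386×13) = 7.373×10^-7 K/W
R_brass = L/(kA) = 0.0023/(108×13) = 1.638×10^-6 K/W
R_outer film = 1/(h_o·A) = 1/(26×13) = 0.002959 K/W
Sum of known resistances R_other = 0.002961 K/W
Total R = ΔT/Q = 141/737 = 0.1913 K/W
R_vermiculite fill = R_total − R_other = 0.1884 K/W
k = L/(R·A) = 0.155/(0.1884×13)

k ≈ 0.0633 W/(m·K)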